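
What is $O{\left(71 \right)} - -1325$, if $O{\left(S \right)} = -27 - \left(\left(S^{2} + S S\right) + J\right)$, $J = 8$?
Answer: $-8792$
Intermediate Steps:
$O{\left(S \right)} = -35 - 2 S^{2}$ ($O{\left(S \right)} = -27 - \left(\left(S^{2} + S S\right) + 8\right) = -27 - \left(\left(S^{2} + S^{2}\right) + 8\right) = -27 - \left(2 S^{2} + 8\right) = -27 - \left(8 + 2 S^{2}\right) = -35 - 2 S^{2}$)
$O{\left(71 \right)} - -1325 = \left(-35 - 2 \cdot 71^{2}\right) - -1325 = \left(-35 - 10082\right) + 1325 = -10117 + 1325 = -8792$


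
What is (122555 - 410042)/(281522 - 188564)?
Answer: -95829/30986 ≈ -3.0927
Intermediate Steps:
(122555 - 410042)/(281522 - 188564) = -287487/92958 = -287487*1/92958 = -95829/30986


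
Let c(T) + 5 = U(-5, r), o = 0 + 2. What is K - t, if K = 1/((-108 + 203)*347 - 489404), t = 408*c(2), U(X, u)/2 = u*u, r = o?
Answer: -558681337/456439 ≈ -1224.0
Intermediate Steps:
o = 2
r = 2
U(X, u) = 2*u² (U(X, u) = 2*(u*u) = 2*u²)
c(T) = 3 (c(T) = -5 + 2*2² = -5 + 2*4 = -5 + 8 = 3)
t = 1224 (t = 408*3 = 1224)
K = -1/456439 (K = 1/(95*347 - 489404) = 1/(32965 - 489404) = 1/(-456439) = -1/456439 ≈ -2.1909e-6)
K - t = -1/456439 - 1*1224 = -1/456439 - 1224 = -558681337/456439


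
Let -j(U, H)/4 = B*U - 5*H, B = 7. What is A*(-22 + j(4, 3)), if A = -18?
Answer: 1332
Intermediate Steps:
j(U, H) = -28*U + 20*H (j(U, H) = -4*(7*U - 5*H) = -4*(-5*H + 7*U) = -28*U + 20*H)
A*(-22 + j(4, 3)) = -18*(-22 + (-28*4 + 20*3)) = -18*(-22 + (-112 + 60)) = -18*(-22 - 52) = -18*(-74) = 1332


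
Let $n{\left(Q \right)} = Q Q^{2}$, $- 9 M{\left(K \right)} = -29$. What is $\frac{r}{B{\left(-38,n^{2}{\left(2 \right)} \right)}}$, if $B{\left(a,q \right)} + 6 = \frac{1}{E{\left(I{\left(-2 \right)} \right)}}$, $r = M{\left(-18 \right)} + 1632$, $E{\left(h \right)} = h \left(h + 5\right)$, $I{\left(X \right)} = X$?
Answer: $- \frac{29434}{111} \approx -265.17$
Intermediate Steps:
$M{\left(K \right)} = \frac{29}{9}$ ($M{\left(K \right)} = \left(- \frac{1}{9}\right) \left(-29\right) = \frac{29}{9}$)
$E{\left(h \right)} = h \left(5 + h\right)$
$n{\left(Q \right)} = Q^{3}$
$r = \frac{14717}{9}$ ($r = \frac{29}{9} + 1632 = \frac{14717}{9} \approx 1635.2$)
$B{\left(a,q \right)} = - \frac{37}{6}$ ($B{\left(a,q \right)} = -6 + \frac{1}{\left(-2\right) \left(5 - 2\right)} = -6 + \frac{1}{\left(-2\right) 3} = -6 + \frac{1}{-6} = -6 - \frac{1}{6} = - \frac{37}{6}$)
$\frac{r}{B{\left(-38,n^{2}{\left(2 \right)} \right)}} = \frac{14717}{9 \left(- \frac{37}{6}\right)} = \frac{14717}{9} \left(- \frac{6}{37}\right) = - \frac{29434}{111}$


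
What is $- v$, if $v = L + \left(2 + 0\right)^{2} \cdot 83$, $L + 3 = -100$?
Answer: $-229$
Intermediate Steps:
$L = -103$ ($L = -3 - 100 = -103$)
$v = 229$ ($v = -103 + \left(2 + 0\right)^{2} \cdot 83 = -103 + 2^{2} \cdot 83 = -103 + 4 \cdot 83 = -103 + 332 = 229$)
$- v = \left(-1\right) 229 = -229$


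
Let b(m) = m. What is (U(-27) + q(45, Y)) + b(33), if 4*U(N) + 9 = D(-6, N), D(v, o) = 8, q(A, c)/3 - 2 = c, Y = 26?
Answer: 467/4 ≈ 116.75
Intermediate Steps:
q(A, c) = 6 + 3*c
U(N) = -1/4 (U(N) = -9/4 + (1/4)*8 = -9/4 + 2 = -1/4)
(U(-27) + q(45, Y)) + b(33) = (-1/4 + (6 + 3*26)) + 33 = (-1/4 + (6 + 78)) + 33 = (-1/4 + 84) + 33 = 335/4 + 33 = 467/4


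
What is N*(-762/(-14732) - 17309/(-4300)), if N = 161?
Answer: 81854171/124700 ≈ 656.41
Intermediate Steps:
N*(-762/(-14732) - 17309/(-4300)) = 161*(-762/(-14732) - 17309/(-4300)) = 161*(-762*(-1/14732) - 17309*(-1/4300)) = 161*(3/58 + 17309/4300) = 161*(508411/124700) = 81854171/124700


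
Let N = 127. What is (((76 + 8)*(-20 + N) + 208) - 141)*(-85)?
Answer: -769675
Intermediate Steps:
(((76 + 8)*(-20 + N) + 208) - 141)*(-85) = (((76 + 8)*(-20 + 127) + 208) - 141)*(-85) = ((84*107 + 208) - 141)*(-85) = ((8988 + 208) - 141)*(-85) = (9196 - 141)*(-85) = 9055*(-85) = -769675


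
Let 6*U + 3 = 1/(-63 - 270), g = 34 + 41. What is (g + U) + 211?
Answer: 285214/999 ≈ 285.50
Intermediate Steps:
g = 75
U = -500/999 (U = -1/2 + 1/(6*(-63 - 270)) = -1/2 + (1/6)/(-333) = -1/2 + (1/6)*(-1/333) = -1/2 - 1/1998 = -500/999 ≈ -0.50050)
(g + U) + 211 = (75 - 500/999) + 211 = 74425/999 + 211 = 285214/999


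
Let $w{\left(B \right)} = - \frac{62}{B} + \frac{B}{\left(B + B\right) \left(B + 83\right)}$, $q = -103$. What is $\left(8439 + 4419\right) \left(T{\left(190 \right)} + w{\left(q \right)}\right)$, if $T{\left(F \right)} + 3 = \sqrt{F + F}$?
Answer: $- \frac{64180707}{2060} + 25716 \sqrt{95} \approx 2.1949 \cdot 10^{5}$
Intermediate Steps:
$T{\left(F \right)} = -3 + \sqrt{2} \sqrt{F}$ ($T{\left(F \right)} = -3 + \sqrt{F + F} = -3 + \sqrt{2 F} = -3 + \sqrt{2} \sqrt{F}$)
$w{\left(B \right)} = \frac{1}{2 \left(83 + B\right)} - \frac{62}{B}$ ($w{\left(B \right)} = - \frac{62}{B} + \frac{B}{2 B \left(83 + B\right)} = - \frac{62}{B} + B \frac{1}{2 B \left(83 + B\right)} = - \frac{62}{B} + \frac{1}{2 \left(83 + B\right)} = \frac{1}{2 \left(83 + B\right)} - \frac{62}{B}$)
$\left(8439 + 4419\right) \left(T{\left(190 \right)} + w{\left(q \right)}\right) = \left(8439 + 4419\right) \left(\left(-3 + \sqrt{2} \sqrt{190}\right) + \frac{-10292 - -12669}{2 \left(-103\right) \left(83 - 103\right)}\right) = 12858 \left(\left(-3 + 2 \sqrt{95}\right) + \frac{1}{2} \left(- \frac{1}{103}\right) \frac{1}{-20} \left(-10292 + 12669\right)\right) = 12858 \left(\left(-3 + 2 \sqrt{95}\right) + \frac{1}{2} \left(- \frac{1}{103}\right) \left(- \frac{1}{20}\right) 2377\right) = 12858 \left(\left(-3 + 2 \sqrt{95}\right) + \frac{2377}{4120}\right) = 12858 \left(- \frac{9983}{4120} + 2 \sqrt{95}\right) = - \frac{64180707}{2060} + 25716 \sqrt{95}$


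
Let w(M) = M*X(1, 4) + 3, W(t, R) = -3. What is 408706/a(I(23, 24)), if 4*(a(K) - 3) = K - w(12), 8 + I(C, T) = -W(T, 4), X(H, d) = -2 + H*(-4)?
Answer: 408706/19 ≈ 21511.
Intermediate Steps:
X(H, d) = -2 - 4*H
I(C, T) = -5 (I(C, T) = -8 - 1*(-3) = -8 + 3 = -5)
w(M) = 3 - 6*M (w(M) = M*(-2 - 4*1) + 3 = M*(-2 - 4) + 3 = M*(-6) + 3 = -6*M + 3 = 3 - 6*M)
a(K) = 81/4 + K/4 (a(K) = 3 + (K - (3 - 6*12))/4 = 3 + (K - (3 - 72))/4 = 3 + (K - 1*(-69))/4 = 3 + (K + 69)/4 = 3 + (69 + K)/4 = 3 + (69/4 + K/4) = 81/4 + K/4)
408706/a(I(23, 24)) = 408706/(81/4 + (¼)*(-5)) = 408706/(81/4 - 5/4) = 408706/19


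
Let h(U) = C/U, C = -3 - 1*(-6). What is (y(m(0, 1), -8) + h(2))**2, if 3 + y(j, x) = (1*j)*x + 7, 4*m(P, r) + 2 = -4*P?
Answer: 361/4 ≈ 90.250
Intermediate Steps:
m(P, r) = -1/2 - P (m(P, r) = -1/2 + (-4*P)/4 = -1/2 - P)
C = 3 (C = -3 + 6 = 3)
y(j, x) = 4 + j*x (y(j, x) = -3 + ((1*j)*x + 7) = -3 + (j*x + 7) = -3 + (7 + j*x) = 4 + j*x)
h(U) = 3/U
(y(m(0, 1), -8) + h(2))**2 = ((4 + (-1/2 - 1*0)*(-8)) + 3/2)**2 = ((4 + (-1/2 + 0)*(-8)) + 3*(1/2))**2 = ((4 - 1/2*(-8)) + 3/2)**2 = ((4 + 4) + 3/2)**2 = (8 + 3/2)**2 = (19/2)**2 = 361/4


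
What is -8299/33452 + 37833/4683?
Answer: 408908433/52218572 ≈ 7.8307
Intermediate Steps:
-8299/33452 + 37833/4683 = -8299*1/33452 + 37833*(1/4683) = -8299/33452 + 12611/1561 = 408908433/52218572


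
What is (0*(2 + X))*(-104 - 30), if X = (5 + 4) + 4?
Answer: 0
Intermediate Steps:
X = 13 (X = 9 + 4 = 13)
(0*(2 + X))*(-104 - 30) = (0*(2 + 13))*(-104 - 30) = (0*15)*(-134) = 0*(-134) = 0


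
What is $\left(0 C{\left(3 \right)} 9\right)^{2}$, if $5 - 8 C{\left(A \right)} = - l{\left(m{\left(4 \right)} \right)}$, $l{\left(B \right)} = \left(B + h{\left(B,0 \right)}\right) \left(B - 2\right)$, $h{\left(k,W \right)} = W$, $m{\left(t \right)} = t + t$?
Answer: $0$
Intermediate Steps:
$m{\left(t \right)} = 2 t$
$l{\left(B \right)} = B \left(-2 + B\right)$ ($l{\left(B \right)} = \left(B + 0\right) \left(B - 2\right) = B \left(-2 + B\right)$)
$C{\left(A \right)} = \frac{53}{8}$ ($C{\left(A \right)} = \frac{5}{8} - \frac{\left(-1\right) 2 \cdot 4 \left(-2 + 2 \cdot 4\right)}{8} = \frac{5}{8} - \frac{\left(-1\right) 8 \left(-2 + 8\right)}{8} = \frac{5}{8} - \frac{\left(-1\right) 8 \cdot 6}{8} = \frac{5}{8} - \frac{\left(-1\right) 48}{8} = \frac{5}{8} - -6 = \frac{5}{8} + 6 = \frac{53}{8}$)
$\left(0 C{\left(3 \right)} 9\right)^{2} = \left(0 \cdot \frac{53}{8} \cdot 9\right)^{2} = \left(0 \cdot 9\right)^{2} = 0^{2} = 0$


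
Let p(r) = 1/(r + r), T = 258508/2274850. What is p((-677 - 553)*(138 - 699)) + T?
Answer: 35675882533/313942949100 ≈ 0.11364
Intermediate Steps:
T = 129254/1137425 (T = 258508*(1/2274850) = 129254/1137425 ≈ 0.11364)
p(r) = 1/(2*r)
p((-677 - 553)*(138 - 699)) + T = 1/(2*(((-677 - 553)*(138 - 699)))) + 129254/1137425 = 1/(2*((-1230*(-561)))) + 129254/1137425 = (½)/690030 + 129254/1137425 = (½)*(1/690030) + 129254/1137425 = 1/1380060 + 129254/1137425 = 35675882533/313942949100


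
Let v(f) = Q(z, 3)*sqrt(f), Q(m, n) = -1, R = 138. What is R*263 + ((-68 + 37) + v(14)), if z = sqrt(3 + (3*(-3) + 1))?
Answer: 36263 - sqrt(14) ≈ 36259.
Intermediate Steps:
z = I*sqrt(5) (z = sqrt(3 + (-9 + 1)) = sqrt(3 - 8) = sqrt(-5) = I*sqrt(5) ≈ 2.2361*I)
v(f) = -sqrt(f)
R*263 + ((-68 + 37) + v(14)) = 138*263 + ((-68 + 37) - sqrt(14)) = 36294 + (-31 - sqrt(14)) = 36263 - sqrt(14)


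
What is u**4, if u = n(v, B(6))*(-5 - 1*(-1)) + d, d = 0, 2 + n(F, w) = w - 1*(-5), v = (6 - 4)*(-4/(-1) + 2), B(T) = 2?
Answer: 160000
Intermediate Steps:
v = 12 (v = 2*(-4*(-1) + 2) = 2*(4 + 2) = 2*6 = 12)
n(F, w) = 3 + w (n(F, w) = -2 + (w - 1*(-5)) = -2 + (w + 5) = -2 + (5 + w) = 3 + w)
u = -20 (u = (3 + 2)*(-5 - 1*(-1)) + 0 = 5*(-5 + 1) + 0 = 5*(-4) + 0 = -20 + 0 = -20)
u**4 = (-20)**4 = 160000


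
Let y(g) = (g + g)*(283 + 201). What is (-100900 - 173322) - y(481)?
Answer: -739830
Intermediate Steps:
y(g) = 968*g (y(g) = (2*g)*484 = 968*g)
(-100900 - 173322) - y(481) = (-100900 - 173322) - 968*481 = -274222 - 1*465608 = -274222 - 465608 = -739830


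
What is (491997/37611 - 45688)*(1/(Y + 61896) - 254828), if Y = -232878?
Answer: 24949907986118223329/2143601334 ≈ 1.1639e+10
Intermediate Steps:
(491997/37611 - 45688)*(1/(Y + 61896) - 254828) = (491997/37611 - 45688)*(1/(-232878 + 61896) - 254828) = (491997*(1/37611) - 45688)*(1/(-170982) - 254828) = (163999/12537 - 45688)*(-1/170982 - 254828) = -572626457/12537*(-43571001097/170982) = 24949907986118223329/2143601334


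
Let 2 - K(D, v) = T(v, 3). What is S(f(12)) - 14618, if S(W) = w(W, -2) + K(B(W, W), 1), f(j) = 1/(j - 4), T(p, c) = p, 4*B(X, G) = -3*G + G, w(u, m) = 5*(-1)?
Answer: -14622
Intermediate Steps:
w(u, m) = -5
B(X, G) = -G/2 (B(X, G) = (-3*G + G)/4 = (-2*G)/4 = -G/2)
K(D, v) = 2 - v
f(j) = 1/(-4 + j)
S(W) = -4 (S(W) = -5 + (2 - 1*1) = -5 + (2 - 1) = -5 + 1 = -4)
S(f(12)) - 14618 = -4 - 14618 = -14622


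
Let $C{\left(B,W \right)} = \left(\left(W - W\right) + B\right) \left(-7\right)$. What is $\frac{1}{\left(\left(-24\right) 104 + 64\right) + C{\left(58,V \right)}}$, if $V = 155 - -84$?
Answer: $- \frac{1}{2838} \approx -0.00035236$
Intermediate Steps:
$V = 239$ ($V = 155 + 84 = 239$)
$C{\left(B,W \right)} = - 7 B$ ($C{\left(B,W \right)} = \left(0 + B\right) \left(-7\right) = B \left(-7\right) = - 7 B$)
$\frac{1}{\left(\left(-24\right) 104 + 64\right) + C{\left(58,V \right)}} = \frac{1}{\left(\left(-24\right) 104 + 64\right) - 406} = \frac{1}{\left(-2496 + 64\right) - 406} = \frac{1}{-2432 - 406} = \frac{1}{-2838} = - \frac{1}{2838}$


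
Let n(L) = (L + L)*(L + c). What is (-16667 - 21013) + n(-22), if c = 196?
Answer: -45336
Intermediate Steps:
n(L) = 2*L*(196 + L) (n(L) = (L + L)*(L + 196) = (2*L)*(196 + L) = 2*L*(196 + L))
(-16667 - 21013) + n(-22) = (-16667 - 21013) + 2*(-22)*(196 - 22) = -37680 + 2*(-22)*174 = -37680 - 7656 = -45336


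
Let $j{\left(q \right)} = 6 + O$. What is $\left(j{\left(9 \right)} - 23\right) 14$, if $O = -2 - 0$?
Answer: $-266$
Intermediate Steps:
$O = -2$ ($O = -2 + 0 = -2$)
$j{\left(q \right)} = 4$ ($j{\left(q \right)} = 6 - 2 = 4$)
$\left(j{\left(9 \right)} - 23\right) 14 = \left(4 - 23\right) 14 = \left(-19\right) 14 = -266$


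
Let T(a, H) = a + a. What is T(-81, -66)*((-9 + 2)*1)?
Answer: 1134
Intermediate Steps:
T(a, H) = 2*a
T(-81, -66)*((-9 + 2)*1) = (2*(-81))*((-9 + 2)*1) = -(-1134) = -162*(-7) = 1134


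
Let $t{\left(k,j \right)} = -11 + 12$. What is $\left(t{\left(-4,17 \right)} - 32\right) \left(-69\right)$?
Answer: $2139$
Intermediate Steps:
$t{\left(k,j \right)} = 1$
$\left(t{\left(-4,17 \right)} - 32\right) \left(-69\right) = \left(1 - 32\right) \left(-69\right) = \left(-31\right) \left(-69\right) = 2139$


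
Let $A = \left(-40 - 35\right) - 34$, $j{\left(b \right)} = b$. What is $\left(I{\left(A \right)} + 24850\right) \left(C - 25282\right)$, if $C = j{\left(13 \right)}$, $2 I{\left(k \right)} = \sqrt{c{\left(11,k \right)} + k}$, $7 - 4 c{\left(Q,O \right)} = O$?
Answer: $-627934650 - 50538 i \sqrt{5} \approx -6.2793 \cdot 10^{8} - 1.1301 \cdot 10^{5} i$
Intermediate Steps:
$c{\left(Q,O \right)} = \frac{7}{4} - \frac{O}{4}$
$A = -109$ ($A = -75 - 34 = -109$)
$I{\left(k \right)} = \frac{\sqrt{\frac{7}{4} + \frac{3 k}{4}}}{2}$ ($I{\left(k \right)} = \frac{\sqrt{\left(\frac{7}{4} - \frac{k}{4}\right) + k}}{2} = \frac{\sqrt{\frac{7}{4} + \frac{3 k}{4}}}{2}$)
$C = 13$
$\left(I{\left(A \right)} + 24850\right) \left(C - 25282\right) = \left(\frac{\sqrt{7 + 3 \left(-109\right)}}{4} + 24850\right) \left(13 - 25282\right) = \left(\frac{\sqrt{7 - 327}}{4} + 24850\right) \left(-25269\right) = \left(\frac{\sqrt{-320}}{4} + 24850\right) \left(-25269\right) = \left(\frac{8 i \sqrt{5}}{4} + 24850\right) \left(-25269\right) = \left(2 i \sqrt{5} + 24850\right) \left(-25269\right) = \left(24850 + 2 i \sqrt{5}\right) \left(-25269\right) = -627934650 - 50538 i \sqrt{5}$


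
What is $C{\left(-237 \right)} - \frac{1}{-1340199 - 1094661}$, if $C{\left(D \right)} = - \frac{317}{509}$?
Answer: $- \frac{771850111}{1239343740} \approx -0.62279$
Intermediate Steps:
$C{\left(D \right)} = - \frac{317}{509}$ ($C{\left(D \right)} = \left(-317\right) \frac{1}{509} = - \frac{317}{509}$)
$C{\left(-237 \right)} - \frac{1}{-1340199 - 1094661} = - \frac{317}{509} - \frac{1}{-1340199 - 1094661} = - \frac{317}{509} - \frac{1}{-2434860} = - \frac{317}{509} - - \frac{1}{2434860} = - \frac{317}{509} + \frac{1}{2434860} = - \frac{771850111}{1239343740}$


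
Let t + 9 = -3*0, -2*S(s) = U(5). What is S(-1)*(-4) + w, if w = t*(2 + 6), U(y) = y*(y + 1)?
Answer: -12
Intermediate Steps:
U(y) = y*(1 + y)
S(s) = -15 (S(s) = -5*(1 + 5)/2 = -5*6/2 = -½*30 = -15)
t = -9 (t = -9 - 3*0 = -9 + 0 = -9)
w = -72 (w = -9*(2 + 6) = -9*8 = -72)
S(-1)*(-4) + w = -15*(-4) - 72 = 60 - 72 = -12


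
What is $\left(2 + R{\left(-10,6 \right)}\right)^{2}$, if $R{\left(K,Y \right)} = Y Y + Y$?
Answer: $1936$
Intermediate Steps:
$R{\left(K,Y \right)} = Y + Y^{2}$ ($R{\left(K,Y \right)} = Y^{2} + Y = Y + Y^{2}$)
$\left(2 + R{\left(-10,6 \right)}\right)^{2} = \left(2 + 6 \left(1 + 6\right)\right)^{2} = \left(2 + 6 \cdot 7\right)^{2} = \left(2 + 42\right)^{2} = 44^{2} = 1936$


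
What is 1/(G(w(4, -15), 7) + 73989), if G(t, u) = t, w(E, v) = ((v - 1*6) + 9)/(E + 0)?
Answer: 1/73986 ≈ 1.3516e-5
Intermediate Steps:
w(E, v) = (3 + v)/E (w(E, v) = ((v - 6) + 9)/E = ((-6 + v) + 9)/E = (3 + v)/E)
1/(G(w(4, -15), 7) + 73989) = 1/((3 - 15)/4 + 73989) = 1/((¼)*(-12) + 73989) = 1/(-3 + 73989) = 1/73986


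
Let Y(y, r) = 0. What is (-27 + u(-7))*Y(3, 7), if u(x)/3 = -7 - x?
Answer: 0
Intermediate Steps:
u(x) = -21 - 3*x (u(x) = 3*(-7 - x) = -21 - 3*x)
(-27 + u(-7))*Y(3, 7) = (-27 + (-21 - 3*(-7)))*0 = (-27 + (-21 + 21))*0 = (-27 + 0)*0 = -27*0 = 0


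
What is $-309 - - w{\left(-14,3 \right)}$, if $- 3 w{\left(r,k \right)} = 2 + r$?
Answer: $-305$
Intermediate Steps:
$w{\left(r,k \right)} = - \frac{2}{3} - \frac{r}{3}$ ($w{\left(r,k \right)} = - \frac{2 + r}{3} = - \frac{2}{3} - \frac{r}{3}$)
$-309 - - w{\left(-14,3 \right)} = -309 - - (- \frac{2}{3} - - \frac{14}{3}) = -309 - - (- \frac{2}{3} + \frac{14}{3}) = -309 - \left(-1\right) 4 = -309 - -4 = -309 + 4 = -305$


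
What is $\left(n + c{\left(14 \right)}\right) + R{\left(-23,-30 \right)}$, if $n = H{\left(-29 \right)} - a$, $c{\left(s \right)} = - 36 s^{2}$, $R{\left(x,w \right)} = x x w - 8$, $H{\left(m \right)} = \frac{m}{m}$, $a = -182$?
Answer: $-22751$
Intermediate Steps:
$H{\left(m \right)} = 1$
$R{\left(x,w \right)} = -8 + w x^{2}$ ($R{\left(x,w \right)} = x^{2} w - 8 = w x^{2} - 8 = -8 + w x^{2}$)
$n = 183$ ($n = 1 - -182 = 1 + 182 = 183$)
$\left(n + c{\left(14 \right)}\right) + R{\left(-23,-30 \right)} = \left(183 - 36 \cdot 14^{2}\right) - \left(8 + 30 \left(-23\right)^{2}\right) = \left(183 - 7056\right) - 15878 = -6873 - 15878 = -22751$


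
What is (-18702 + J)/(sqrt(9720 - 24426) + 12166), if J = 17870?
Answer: -5061056/74013131 + 1248*I*sqrt(1634)/74013131 ≈ -0.06838 + 0.0006816*I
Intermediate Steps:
(-18702 + J)/(sqrt(9720 - 24426) + 12166) = (-18702 + 17870)/(sqrt(9720 - 24426) + 12166) = -832/(sqrt(-14706) + 12166) = -832/(3*I*sqrt(1634) + 12166) = -832/(12166 + 3*I*sqrt(1634))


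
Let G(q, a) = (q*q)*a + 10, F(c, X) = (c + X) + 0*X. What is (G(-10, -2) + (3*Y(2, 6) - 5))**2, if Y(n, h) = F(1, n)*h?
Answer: 19881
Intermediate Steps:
F(c, X) = X + c (F(c, X) = (X + c) + 0 = X + c)
Y(n, h) = h*(1 + n) (Y(n, h) = (n + 1)*h = (1 + n)*h = h*(1 + n))
G(q, a) = 10 + a*q**2 (G(q, a) = q**2*a + 10 = a*q**2 + 10 = 10 + a*q**2)
(G(-10, -2) + (3*Y(2, 6) - 5))**2 = ((10 - 2*(-10)**2) + (3*(6*(1 + 2)) - 5))**2 = ((10 - 2*100) + (3*(6*3) - 5))**2 = ((10 - 200) + (3*18 - 5))**2 = (-190 + (54 - 5))**2 = (-190 + 49)**2 = (-141)**2 = 19881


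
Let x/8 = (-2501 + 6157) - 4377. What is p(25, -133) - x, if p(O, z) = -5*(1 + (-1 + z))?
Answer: 6433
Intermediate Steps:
p(O, z) = -5*z
x = -5768 (x = 8*((-2501 + 6157) - 4377) = 8*(3656 - 4377) = 8*(-721) = -5768)
p(25, -133) - x = -5*(-133) - 1*(-5768) = 665 + 5768 = 6433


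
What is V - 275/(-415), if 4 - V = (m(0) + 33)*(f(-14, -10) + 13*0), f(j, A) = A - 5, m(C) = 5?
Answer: 47697/83 ≈ 574.66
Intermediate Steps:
f(j, A) = -5 + A
V = 574 (V = 4 - (5 + 33)*((-5 - 10) + 13*0) = 4 - 38*(-15 + 0) = 4 - 38*(-15) = 4 - 1*(-570) = 4 + 570 = 574)
V - 275/(-415) = 574 - 275/(-415) = 574 - 275*(-1)/415 = 574 - 1*(-55/83) = 574 + 55/83 = 47697/83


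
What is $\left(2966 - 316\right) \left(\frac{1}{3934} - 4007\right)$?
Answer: $- \frac{20886686525}{1967} \approx -1.0619 \cdot 10^{7}$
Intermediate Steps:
$\left(2966 - 316\right) \left(\frac{1}{3934} - 4007\right) = 2650 \left(\frac{1}{3934} - 4007\right) = 2650 \left(- \frac{15763537}{3934}\right) = - \frac{20886686525}{1967}$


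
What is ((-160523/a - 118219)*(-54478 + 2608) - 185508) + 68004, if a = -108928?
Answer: 333963748780059/54464 ≈ 6.1318e+9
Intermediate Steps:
((-160523/a - 118219)*(-54478 + 2608) - 185508) + 68004 = ((-160523/(-108928) - 118219)*(-54478 + 2608) - 185508) + 68004 = ((-160523*(-1/108928) - 118219)*(-51870) - 185508) + 68004 = ((160523/108928 - 118219)*(-51870) - 185508) + 68004 = (-12877198709/108928*(-51870) - 185508) + 68004 = (333970148517915/54464 - 185508) + 68004 = 333960045010203/54464 + 68004 = 333963748780059/54464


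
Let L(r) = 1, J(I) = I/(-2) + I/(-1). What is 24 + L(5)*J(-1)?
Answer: 51/2 ≈ 25.500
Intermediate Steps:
J(I) = -3*I/2 (J(I) = I*(-1/2) + I*(-1) = -I/2 - I = -3*I/2)
24 + L(5)*J(-1) = 24 + 1*(-3/2*(-1)) = 24 + 1*(3/2) = 24 + 3/2 = 51/2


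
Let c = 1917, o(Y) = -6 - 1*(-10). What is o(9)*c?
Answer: 7668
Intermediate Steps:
o(Y) = 4 (o(Y) = -6 + 10 = 4)
o(9)*c = 4*1917 = 7668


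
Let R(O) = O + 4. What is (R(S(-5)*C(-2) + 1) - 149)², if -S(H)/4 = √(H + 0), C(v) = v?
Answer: 20416 - 2304*I*√5 ≈ 20416.0 - 5151.9*I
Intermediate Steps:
S(H) = -4*√H (S(H) = -4*√(H + 0) = -4*√H)
R(O) = 4 + O
(R(S(-5)*C(-2) + 1) - 149)² = ((4 + (-4*I*√5*(-2) + 1)) - 149)² = ((4 + (8*I*√5 + 1)) - 149)² = ((4 + (1 + 8*I*√5)) - 149)² = ((5 + 8*I*√5) - 149)² = (-144 + 8*I*√5)²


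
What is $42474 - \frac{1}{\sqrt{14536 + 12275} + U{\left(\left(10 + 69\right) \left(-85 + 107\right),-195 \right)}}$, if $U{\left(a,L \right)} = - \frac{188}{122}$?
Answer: $\frac{4236989404496}{99754895} - \frac{33489 \sqrt{331}}{99754895} \approx 42474.0$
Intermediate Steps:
$U{\left(a,L \right)} = - \frac{94}{61}$ ($U{\left(a,L \right)} = \left(-188\right) \frac{1}{122} = - \frac{94}{61}$)
$42474 - \frac{1}{\sqrt{14536 + 12275} + U{\left(\left(10 + 69\right) \left(-85 + 107\right),-195 \right)}} = 42474 - \frac{1}{\sqrt{14536 + 12275} - \frac{94}{61}} = 42474 - \frac{1}{\sqrt{26811} - \frac{94}{61}} = 42474 - \frac{1}{9 \sqrt{331} - \frac{94}{61}} = 42474 - \frac{1}{- \frac{94}{61} + 9 \sqrt{331}}$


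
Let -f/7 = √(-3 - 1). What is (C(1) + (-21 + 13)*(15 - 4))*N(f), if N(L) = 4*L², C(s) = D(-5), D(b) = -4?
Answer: 72128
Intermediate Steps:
f = -14*I (f = -7*√(-3 - 1) = -14*I ≈ -14.0*I)
C(s) = -4
(C(1) + (-21 + 13)*(15 - 4))*N(f) = (-4 + (-21 + 13)*(15 - 4))*(4*(-14*I)²) = (-4 - 8*11)*(4*(-196)) = (-4 - 88)*(-784) = -92*(-784) = 72128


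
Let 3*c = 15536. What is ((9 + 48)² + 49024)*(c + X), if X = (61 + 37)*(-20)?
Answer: 504748088/3 ≈ 1.6825e+8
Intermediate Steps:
c = 15536/3 (c = (⅓)*15536 = 15536/3 ≈ 5178.7)
X = -1960 (X = 98*(-20) = -1960)
((9 + 48)² + 49024)*(c + X) = ((9 + 48)² + 49024)*(15536/3 - 1960) = (57² + 49024)*(9656/3) = (3249 + 49024)*(9656/3) = 52273*(9656/3) = 504748088/3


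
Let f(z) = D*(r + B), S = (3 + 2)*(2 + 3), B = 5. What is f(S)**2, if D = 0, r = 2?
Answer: 0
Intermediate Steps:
S = 25 (S = 5*5 = 25)
f(z) = 0 (f(z) = 0*(2 + 5) = 0*7 = 0)
f(S)**2 = 0**2 = 0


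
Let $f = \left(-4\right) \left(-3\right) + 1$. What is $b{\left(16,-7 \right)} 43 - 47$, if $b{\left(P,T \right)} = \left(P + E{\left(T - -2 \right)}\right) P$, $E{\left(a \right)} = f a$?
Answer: $-33759$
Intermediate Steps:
$f = 13$ ($f = 12 + 1 = 13$)
$E{\left(a \right)} = 13 a$
$b{\left(P,T \right)} = P \left(26 + P + 13 T\right)$ ($b{\left(P,T \right)} = \left(P + 13 \left(T - -2\right)\right) P = \left(P + 13 \left(T + 2\right)\right) P = \left(P + 13 \left(2 + T\right)\right) P = \left(P + \left(26 + 13 T\right)\right) P = \left(26 + P + 13 T\right) P = P \left(26 + P + 13 T\right)$)
$b{\left(16,-7 \right)} 43 - 47 = 16 \left(26 + 16 + 13 \left(-7\right)\right) 43 - 47 = 16 \left(26 + 16 - 91\right) 43 - 47 = 16 \left(-49\right) 43 - 47 = \left(-784\right) 43 - 47 = -33712 - 47 = -33759$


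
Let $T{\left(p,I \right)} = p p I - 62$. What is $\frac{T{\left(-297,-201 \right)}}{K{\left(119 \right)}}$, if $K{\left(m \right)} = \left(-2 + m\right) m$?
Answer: $- \frac{17730071}{13923} \approx -1273.4$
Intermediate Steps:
$K{\left(m \right)} = m \left(-2 + m\right)$
$T{\left(p,I \right)} = -62 + I p^{2}$ ($T{\left(p,I \right)} = p^{2} I - 62 = I p^{2} - 62 = -62 + I p^{2}$)
$\frac{T{\left(-297,-201 \right)}}{K{\left(119 \right)}} = \frac{-62 - 201 \left(-297\right)^{2}}{119 \left(-2 + 119\right)} = \frac{-62 - 17730009}{119 \cdot 117} = \frac{-62 - 17730009}{13923} = \left(-17730071\right) \frac{1}{13923} = - \frac{17730071}{13923}$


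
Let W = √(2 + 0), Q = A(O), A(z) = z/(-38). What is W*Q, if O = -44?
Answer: 22*√2/19 ≈ 1.6375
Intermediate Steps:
A(z) = -z/38 (A(z) = z*(-1/38) = -z/38)
Q = 22/19 (Q = -1/38*(-44) = 22/19 ≈ 1.1579)
W = √2 ≈ 1.4142
W*Q = √2*(22/19) = 22*√2/19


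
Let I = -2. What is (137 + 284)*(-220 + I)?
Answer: -93462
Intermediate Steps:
(137 + 284)*(-220 + I) = (137 + 284)*(-220 - 2) = 421*(-222) = -93462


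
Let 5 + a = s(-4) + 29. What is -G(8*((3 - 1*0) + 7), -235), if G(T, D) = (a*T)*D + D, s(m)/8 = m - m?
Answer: 451435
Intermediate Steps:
s(m) = 0 (s(m) = 8*(m - m) = 8*0 = 0)
a = 24 (a = -5 + (0 + 29) = -5 + 29 = 24)
G(T, D) = D + 24*D*T (G(T, D) = (24*T)*D + D = 24*D*T + D = D + 24*D*T)
-G(8*((3 - 1*0) + 7), -235) = -(-235)*(1 + 24*(8*((3 - 1*0) + 7))) = -(-235)*(1 + 24*(8*((3 + 0) + 7))) = -(-235)*(1 + 24*(8*(3 + 7))) = -(-235)*(1 + 24*(8*10)) = -(-235)*(1 + 24*80) = -(-235)*(1 + 1920) = -(-235)*1921 = -1*(-451435) = 451435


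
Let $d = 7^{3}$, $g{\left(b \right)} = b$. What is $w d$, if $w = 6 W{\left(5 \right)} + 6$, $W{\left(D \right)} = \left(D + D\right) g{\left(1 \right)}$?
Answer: $22638$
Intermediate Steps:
$d = 343$
$W{\left(D \right)} = 2 D$ ($W{\left(D \right)} = \left(D + D\right) 1 = 2 D 1 = 2 D$)
$w = 66$ ($w = 6 \cdot 2 \cdot 5 + 6 = 6 \cdot 10 + 6 = 60 + 6 = 66$)
$w d = 66 \cdot 343 = 22638$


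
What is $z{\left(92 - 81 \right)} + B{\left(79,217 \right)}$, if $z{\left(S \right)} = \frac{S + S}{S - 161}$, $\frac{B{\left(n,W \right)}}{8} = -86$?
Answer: $- \frac{51611}{75} \approx -688.15$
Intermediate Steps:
$B{\left(n,W \right)} = -688$ ($B{\left(n,W \right)} = 8 \left(-86\right) = -688$)
$z{\left(S \right)} = \frac{2 S}{-161 + S}$
$z{\left(92 - 81 \right)} + B{\left(79,217 \right)} = \frac{2 \left(92 - 81\right)}{-161 + \left(92 - 81\right)} - 688 = 2 \cdot 11 \frac{1}{-161 + 11} - 688 = 2 \cdot 11 \frac{1}{-150} - 688 = 2 \cdot 11 \left(- \frac{1}{150}\right) - 688 = - \frac{11}{75} - 688 = - \frac{51611}{75}$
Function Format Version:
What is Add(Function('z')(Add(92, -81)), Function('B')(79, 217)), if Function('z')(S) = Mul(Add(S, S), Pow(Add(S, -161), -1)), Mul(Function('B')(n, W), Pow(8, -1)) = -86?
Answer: Rational(-51611, 75) ≈ -688.15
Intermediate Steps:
Function('B')(n, W) = -688 (Function('B')(n, W) = Mul(8, -86) = -688)
Function('z')(S) = Mul(2, S, Pow(Add(-161, S), -1)) (Function('z')(S) = Mul(Mul(2, S), Pow(Add(-161, S), -1)) = Mul(2, S, Pow(Add(-161, S), -1)))
Add(Function('z')(Add(92, -81)), Function('B')(79, 217)) = Add(Mul(2, Add(92, -81), Pow(Add(-161, Add(92, -81)), -1)), -688) = Add(Mul(2, 11, Pow(Add(-161, 11), -1)), -688) = Add(Mul(2, 11, Pow(-150, -1)), -688) = Add(Mul(2, 11, Rational(-1, 150)), -688) = Add(Rational(-11, 75), -688) = Rational(-51611, 75)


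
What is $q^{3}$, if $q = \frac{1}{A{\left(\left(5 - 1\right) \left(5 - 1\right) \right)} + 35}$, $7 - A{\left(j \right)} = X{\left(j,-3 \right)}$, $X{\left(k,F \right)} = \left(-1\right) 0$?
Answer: $\frac{1}{74088} \approx 1.3497 \cdot 10^{-5}$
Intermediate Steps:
$X{\left(k,F \right)} = 0$
$A{\left(j \right)} = 7$ ($A{\left(j \right)} = 7 - 0 = 7 + 0 = 7$)
$q = \frac{1}{42}$ ($q = \frac{1}{7 + 35} = \frac{1}{42} \approx 0.02381$)
$q^{3} = \left(\frac{1}{42}\right)^{3} = \frac{1}{74088}$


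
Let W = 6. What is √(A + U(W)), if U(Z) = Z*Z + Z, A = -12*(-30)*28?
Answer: √10122 ≈ 100.61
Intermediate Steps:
A = 10080 (A = 360*28 = 10080)
U(Z) = Z + Z² (U(Z) = Z² + Z = Z + Z²)
√(A + U(W)) = √(10080 + 6*(1 + 6)) = √(10080 + 6*7) = √(10080 + 42) = √10122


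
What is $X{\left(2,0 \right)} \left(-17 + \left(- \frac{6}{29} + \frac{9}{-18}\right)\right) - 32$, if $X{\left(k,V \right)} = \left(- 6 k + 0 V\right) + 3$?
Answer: $\frac{7387}{58} \approx 127.36$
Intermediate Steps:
$X{\left(k,V \right)} = 3 - 6 k$ ($X{\left(k,V \right)} = \left(- 6 k + 0\right) + 3 = - 6 k + 3 = 3 - 6 k$)
$X{\left(2,0 \right)} \left(-17 + \left(- \frac{6}{29} + \frac{9}{-18}\right)\right) - 32 = \left(3 - 12\right) \left(-17 + \left(- \frac{6}{29} + \frac{9}{-18}\right)\right) - 32 = \left(3 - 12\right) \left(-17 + \left(\left(-6\right) \frac{1}{29} + 9 \left(- \frac{1}{18}\right)\right)\right) - 32 = - 9 \left(-17 - \frac{41}{58}\right) - 32 = \left(-9\right) \left(- \frac{1027}{58}\right) - 32 = \frac{9243}{58} - 32 = \frac{7387}{58}$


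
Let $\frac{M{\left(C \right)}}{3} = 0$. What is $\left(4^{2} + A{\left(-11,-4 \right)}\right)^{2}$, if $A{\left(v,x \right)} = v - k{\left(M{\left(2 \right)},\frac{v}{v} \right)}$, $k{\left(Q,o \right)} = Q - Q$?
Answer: $25$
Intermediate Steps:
$M{\left(C \right)} = 0$ ($M{\left(C \right)} = 3 \cdot 0 = 0$)
$k{\left(Q,o \right)} = 0$
$A{\left(v,x \right)} = v$ ($A{\left(v,x \right)} = v - 0 = v + 0 = v$)
$\left(4^{2} + A{\left(-11,-4 \right)}\right)^{2} = \left(4^{2} - 11\right)^{2} = \left(16 - 11\right)^{2} = 5^{2} = 25$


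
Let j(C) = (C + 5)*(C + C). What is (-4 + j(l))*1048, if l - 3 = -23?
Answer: 624608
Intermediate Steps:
l = -20 (l = 3 - 23 = -20)
j(C) = 2*C*(5 + C) (j(C) = (5 + C)*(2*C) = 2*C*(5 + C))
(-4 + j(l))*1048 = (-4 + 2*(-20)*(5 - 20))*1048 = (-4 + 2*(-20)*(-15))*1048 = (-4 + 600)*1048 = 596*1048 = 624608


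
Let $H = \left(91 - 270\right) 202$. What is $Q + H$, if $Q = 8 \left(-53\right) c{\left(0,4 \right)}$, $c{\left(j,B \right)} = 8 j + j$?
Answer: $-36158$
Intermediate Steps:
$H = -36158$ ($H = \left(-179\right) 202 = -36158$)
$c{\left(j,B \right)} = 9 j$
$Q = 0$ ($Q = 8 \left(-53\right) 9 \cdot 0 = \left(-424\right) 0 = 0$)
$Q + H = 0 - 36158 = -36158$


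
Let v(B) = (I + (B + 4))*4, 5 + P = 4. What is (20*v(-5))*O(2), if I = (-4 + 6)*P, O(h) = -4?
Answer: 960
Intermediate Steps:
P = -1 (P = -5 + 4 = -1)
I = -2 (I = (-4 + 6)*(-1) = 2*(-1) = -2)
v(B) = 8 + 4*B (v(B) = (-2 + (B + 4))*4 = (-2 + (4 + B))*4 = (2 + B)*4 = 8 + 4*B)
(20*v(-5))*O(2) = (20*(8 + 4*(-5)))*(-4) = (20*(8 - 20))*(-4) = (20*(-12))*(-4) = -240*(-4) = 960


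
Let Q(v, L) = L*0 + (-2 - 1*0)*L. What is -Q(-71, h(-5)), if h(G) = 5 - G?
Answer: 20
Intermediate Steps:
Q(v, L) = -2*L (Q(v, L) = 0 + (-2 + 0)*L = 0 - 2*L = -2*L)
-Q(-71, h(-5)) = -(-2)*(5 - 1*(-5)) = -(-2)*(5 + 5) = -(-2)*10 = -1*(-20) = 20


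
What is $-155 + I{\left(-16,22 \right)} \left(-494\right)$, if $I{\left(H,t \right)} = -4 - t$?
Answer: $12689$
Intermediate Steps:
$-155 + I{\left(-16,22 \right)} \left(-494\right) = -155 + \left(-4 - 22\right) \left(-494\right) = -155 - -12844 = -155 + 12844 = 12689$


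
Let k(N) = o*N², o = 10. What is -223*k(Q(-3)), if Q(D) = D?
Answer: -20070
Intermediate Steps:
k(N) = 10*N²
-223*k(Q(-3)) = -2230*(-3)² = -2230*9 = -223*90 = -20070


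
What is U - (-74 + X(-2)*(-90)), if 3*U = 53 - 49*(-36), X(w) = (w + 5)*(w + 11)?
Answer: 9329/3 ≈ 3109.7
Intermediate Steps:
X(w) = (5 + w)*(11 + w)
U = 1817/3 (U = (53 - 49*(-36))/3 = (53 + 1764)/3 = (1/3)*1817 = 1817/3 ≈ 605.67)
U - (-74 + X(-2)*(-90)) = 1817/3 - (-74 + (55 + (-2)**2 + 16*(-2))*(-90)) = 1817/3 - (-74 + (55 + 4 - 32)*(-90)) = 1817/3 - (-74 + 27*(-90)) = 1817/3 - (-74 - 2430) = 1817/3 - 1*(-2504) = 1817/3 + 2504 = 9329/3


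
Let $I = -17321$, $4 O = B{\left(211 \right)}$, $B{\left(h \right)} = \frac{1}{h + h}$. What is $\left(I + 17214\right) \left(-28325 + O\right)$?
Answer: $\frac{5115948093}{1688} \approx 3.0308 \cdot 10^{6}$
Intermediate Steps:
$B{\left(h \right)} = \frac{1}{2 h}$
$O = \frac{1}{1688}$ ($O = \frac{\frac{1}{2} \cdot \frac{1}{211}}{4} = \frac{1}{4} \cdot \frac{1}{422} = \frac{1}{1688} \approx 0.00059242$)
$\left(I + 17214\right) \left(-28325 + O\right) = \left(-17321 + 17214\right) \left(-28325 + \frac{1}{1688}\right) = \left(-107\right) \left(- \frac{47812599}{1688}\right) = \frac{5115948093}{1688}$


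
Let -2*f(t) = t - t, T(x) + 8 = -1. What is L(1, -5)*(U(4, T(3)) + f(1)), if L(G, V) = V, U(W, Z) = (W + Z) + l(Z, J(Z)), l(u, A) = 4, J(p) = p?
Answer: 5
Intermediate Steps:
T(x) = -9 (T(x) = -8 - 1 = -9)
f(t) = 0 (f(t) = -(t - t)/2 = -½*0 = 0)
U(W, Z) = 4 + W + Z (U(W, Z) = (W + Z) + 4 = 4 + W + Z)
L(1, -5)*(U(4, T(3)) + f(1)) = -5*((4 + 4 - 9) + 0) = -5*(-1 + 0) = -5*(-1) = 5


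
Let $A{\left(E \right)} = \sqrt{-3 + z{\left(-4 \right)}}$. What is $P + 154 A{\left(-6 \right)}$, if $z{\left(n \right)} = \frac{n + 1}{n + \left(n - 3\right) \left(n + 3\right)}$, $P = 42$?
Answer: $42 + 308 i \approx 42.0 + 308.0 i$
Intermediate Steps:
$z{\left(n \right)} = \frac{1 + n}{n + \left(-3 + n\right) \left(3 + n\right)}$
$A{\left(E \right)} = 2 i$ ($A{\left(E \right)} = \sqrt{-3 + \frac{1 - 4}{-9 - 4 + \left(-4\right)^{2}}} = \sqrt{-3 + \frac{1}{-9 - 4 + 16} \left(-3\right)} = \sqrt{-3 + \frac{1}{3} \left(-3\right)} = \sqrt{-3 - 1} = \sqrt{-4} = 2 i$)
$P + 154 A{\left(-6 \right)} = 42 + 154 \cdot 2 i = 42 + 308 i$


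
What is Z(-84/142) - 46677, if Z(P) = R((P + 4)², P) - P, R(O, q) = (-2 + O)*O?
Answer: -1183286701927/25411681 ≈ -46565.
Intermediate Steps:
R(O, q) = O*(-2 + O)
Z(P) = -P + (4 + P)²*(-2 + (4 + P)²) (Z(P) = (P + 4)²*(-2 + (P + 4)²) - P = (4 + P)²*(-2 + (4 + P)²) - P = -P + (4 + P)²*(-2 + (4 + P)²))
Z(-84/142) - 46677 = (-(-84)/142 + (4 - 84/142)²*(-2 + (4 - 84/142)²)) - 46677 = (-(-84)/142 + (4 - 84*1/142)²*(-2 + (4 - 84*1/142)²)) - 46677 = (-1*(-42/71) + (4 - 42/71)²*(-2 + (4 - 42/71)²)) - 46677 = (42/71 + (242/71)²*(-2 + (242/71)²)) - 46677 = (42/71 + 58564*(-2 + 58564/5041)/5041) - 46677 = (42/71 + (58564/5041)*(48482/5041)) - 46677 = (42/71 + 2839299848/25411681) - 46677 = 2854332110/25411681 - 46677 = -1183286701927/25411681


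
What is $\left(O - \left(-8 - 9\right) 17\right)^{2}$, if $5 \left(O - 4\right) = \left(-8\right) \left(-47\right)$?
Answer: $\frac{3389281}{25} \approx 1.3557 \cdot 10^{5}$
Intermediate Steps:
$O = \frac{396}{5}$ ($O = 4 + \frac{\left(-8\right) \left(-47\right)}{5} = 4 + \frac{1}{5} \cdot 376 = 4 + \frac{376}{5} = \frac{396}{5} \approx 79.2$)
$\left(O - \left(-8 - 9\right) 17\right)^{2} = \left(\frac{396}{5} - \left(-8 - 9\right) 17\right)^{2} = \left(\frac{396}{5} - \left(-17\right) 17\right)^{2} = \left(\frac{396}{5} - -289\right)^{2} = \left(\frac{396}{5} + 289\right)^{2} = \left(\frac{1841}{5}\right)^{2} = \frac{3389281}{25}$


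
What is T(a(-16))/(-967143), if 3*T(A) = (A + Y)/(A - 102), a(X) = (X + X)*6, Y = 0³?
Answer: -32/142170021 ≈ -2.2508e-7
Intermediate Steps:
Y = 0
a(X) = 12*X (a(X) = (2*X)*6 = 12*X)
T(A) = A/(3*(-102 + A)) (T(A) = ((A + 0)/(A - 102))/3 = (A/(-102 + A))/3 = A/(3*(-102 + A)))
T(a(-16))/(-967143) = ((12*(-16))/(3*(-102 + 12*(-16))))/(-967143) = ((⅓)*(-192)/(-102 - 192))*(-1/967143) = ((⅓)*(-192)/(-294))*(-1/967143) = ((⅓)*(-192)*(-1/294))*(-1/967143) = (32/147)*(-1/967143) = -32/142170021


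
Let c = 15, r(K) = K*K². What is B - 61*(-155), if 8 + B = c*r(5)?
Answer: 11322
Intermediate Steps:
r(K) = K³
B = 1867 (B = -8 + 15*5³ = -8 + 15*125 = -8 + 1875 = 1867)
B - 61*(-155) = 1867 - 61*(-155) = 1867 + 9455 = 11322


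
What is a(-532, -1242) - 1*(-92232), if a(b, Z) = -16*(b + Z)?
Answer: 120616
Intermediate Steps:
a(b, Z) = -16*Z - 16*b (a(b, Z) = -16*(Z + b) = -16*Z - 16*b)
a(-532, -1242) - 1*(-92232) = (-16*(-1242) - 16*(-532)) - 1*(-92232) = (19872 + 8512) + 92232 = 28384 + 92232 = 120616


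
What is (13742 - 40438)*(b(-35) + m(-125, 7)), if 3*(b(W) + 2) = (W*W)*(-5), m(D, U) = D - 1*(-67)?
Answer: 168318280/3 ≈ 5.6106e+7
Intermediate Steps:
m(D, U) = 67 + D (m(D, U) = D + 67 = 67 + D)
b(W) = -2 - 5*W²/3 (b(W) = -2 + ((W*W)*(-5))/3 = -2 + (W²*(-5))/3 = -2 + (-5*W²)/3 = -2 - 5*W²/3)
(13742 - 40438)*(b(-35) + m(-125, 7)) = (13742 - 40438)*((-2 - 5/3*(-35)²) + (67 - 125)) = -26696*((-2 - 5/3*1225) - 58) = -26696*((-2 - 6125/3) - 58) = -26696*(-6131/3 - 58) = -26696*(-6305/3) = 168318280/3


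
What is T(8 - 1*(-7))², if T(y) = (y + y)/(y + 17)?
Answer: 225/256 ≈ 0.87891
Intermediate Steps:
T(y) = 2*y/(17 + y) (T(y) = (2*y)/(17 + y) = 2*y/(17 + y))
T(8 - 1*(-7))² = (2*(8 - 1*(-7))/(17 + (8 - 1*(-7))))² = (2*(8 + 7)/(17 + (8 + 7)))² = (2*15/(17 + 15))² = (2*15/32)² = (2*15*(1/32))² = (15/16)² = 225/256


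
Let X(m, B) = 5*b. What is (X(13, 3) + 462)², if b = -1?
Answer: 208849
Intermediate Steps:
X(m, B) = -5 (X(m, B) = 5*(-1) = -5)
(X(13, 3) + 462)² = (-5 + 462)² = 457² = 208849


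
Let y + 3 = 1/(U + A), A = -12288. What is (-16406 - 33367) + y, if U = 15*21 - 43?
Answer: -598108417/12016 ≈ -49776.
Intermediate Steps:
U = 272 (U = 315 - 43 = 272)
y = -36049/12016 (y = -3 + 1/(272 - 12288) = -3 + 1/(-12016) = -3 - 1/12016 = -36049/12016 ≈ -3.0001)
(-16406 - 33367) + y = (-16406 - 33367) - 36049/12016 = -49773 - 36049/12016 = -598108417/12016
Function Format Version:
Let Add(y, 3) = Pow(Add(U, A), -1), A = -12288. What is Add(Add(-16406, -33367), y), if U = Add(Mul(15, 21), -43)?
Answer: Rational(-598108417, 12016) ≈ -49776.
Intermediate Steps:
U = 272 (U = Add(315, -43) = 272)
y = Rational(-36049, 12016) (y = Add(-3, Pow(Add(272, -12288), -1)) = Add(-3, Pow(-12016, -1)) = Add(-3, Rational(-1, 12016)) = Rational(-36049, 12016) ≈ -3.0001)
Add(Add(-16406, -33367), y) = Add(Add(-16406, -33367), Rational(-36049, 12016)) = Add(-49773, Rational(-36049, 12016)) = Rational(-598108417, 12016)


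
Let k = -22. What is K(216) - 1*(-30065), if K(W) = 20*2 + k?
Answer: 30083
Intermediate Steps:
K(W) = 18 (K(W) = 20*2 - 22 = 40 - 22 = 18)
K(216) - 1*(-30065) = 18 - 1*(-30065) = 18 + 30065 = 30083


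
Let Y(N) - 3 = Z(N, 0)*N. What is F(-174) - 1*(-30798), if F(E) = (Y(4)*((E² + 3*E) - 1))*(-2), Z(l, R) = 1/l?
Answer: -207226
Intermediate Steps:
Y(N) = 4 (Y(N) = 3 + N/N = 3 + 1 = 4)
F(E) = 8 - 24*E - 8*E² (F(E) = (4*((E² + 3*E) - 1))*(-2) = (4*(-1 + E² + 3*E))*(-2) = (-4 + 4*E² + 12*E)*(-2) = 8 - 24*E - 8*E²)
F(-174) - 1*(-30798) = (8 - 24*(-174) - 8*(-174)²) - 1*(-30798) = (8 + 4176 - 8*30276) + 30798 = (8 + 4176 - 242208) + 30798 = -238024 + 30798 = -207226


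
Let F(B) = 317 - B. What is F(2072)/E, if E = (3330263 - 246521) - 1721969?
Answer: -1755/1361773 ≈ -0.0012888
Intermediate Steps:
E = 1361773 (E = 3083742 - 1721969 = 1361773)
F(2072)/E = (317 - 1*2072)/1361773 = (317 - 2072)*(1/1361773) = -1755*1/1361773 = -1755/1361773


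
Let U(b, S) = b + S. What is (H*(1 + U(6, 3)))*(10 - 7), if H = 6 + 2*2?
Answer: 300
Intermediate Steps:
U(b, S) = S + b
H = 10 (H = 6 + 4 = 10)
(H*(1 + U(6, 3)))*(10 - 7) = (10*(1 + (3 + 6)))*(10 - 7) = (10*(1 + 9))*3 = (10*10)*3 = 100*3 = 300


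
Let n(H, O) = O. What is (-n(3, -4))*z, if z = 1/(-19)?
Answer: -4/19 ≈ -0.21053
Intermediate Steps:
z = -1/19 ≈ -0.052632
(-n(3, -4))*z = -1*(-4)*(-1/19) = 4*(-1/19) = -4/19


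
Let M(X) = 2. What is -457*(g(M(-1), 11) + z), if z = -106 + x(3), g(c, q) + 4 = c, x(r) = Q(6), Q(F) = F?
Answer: 46614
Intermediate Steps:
x(r) = 6
g(c, q) = -4 + c
z = -100 (z = -106 + 6 = -100)
-457*(g(M(-1), 11) + z) = -457*((-4 + 2) - 100) = -457*(-2 - 100) = -457*(-102) = 46614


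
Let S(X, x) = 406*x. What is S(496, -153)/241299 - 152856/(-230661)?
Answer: 92822222/229046373 ≈ 0.40526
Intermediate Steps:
S(496, -153)/241299 - 152856/(-230661) = (406*(-153))/241299 - 152856/(-230661) = -62118*1/241299 - 152856*(-1/230661) = -6902/26811 + 16984/25629 = 92822222/229046373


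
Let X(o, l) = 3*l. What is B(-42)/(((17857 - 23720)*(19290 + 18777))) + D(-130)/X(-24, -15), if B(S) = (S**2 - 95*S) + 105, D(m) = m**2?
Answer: -251457169237/669560463 ≈ -375.56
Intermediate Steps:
B(S) = 105 + S**2 - 95*S
B(-42)/(((17857 - 23720)*(19290 + 18777))) + D(-130)/X(-24, -15) = (105 + (-42)**2 - 95*(-42))/(((17857 - 23720)*(19290 + 18777))) + (-130)**2/((3*(-15))) = (105 + 1764 + 3990)/((-5863*38067)) + 16900/(-45) = 5859/(-223186821) + 16900*(-1/45) = 5859*(-1/223186821) - 3380/9 = -1953/74395607 - 3380/9 = -251457169237/669560463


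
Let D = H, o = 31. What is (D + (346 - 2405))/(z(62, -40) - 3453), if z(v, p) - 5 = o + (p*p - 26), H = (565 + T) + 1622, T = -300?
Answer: 172/1843 ≈ 0.093326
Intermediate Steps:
H = 1887 (H = (565 - 300) + 1622 = 265 + 1622 = 1887)
D = 1887
z(v, p) = 10 + p² (z(v, p) = 5 + (31 + (p*p - 26)) = 5 + (31 + (p² - 26)) = 5 + (31 + (-26 + p²)) = 5 + (5 + p²) = 10 + p²)
(D + (346 - 2405))/(z(62, -40) - 3453) = (1887 + (346 - 2405))/((10 + (-40)²) - 3453) = (1887 - 2059)/((10 + 1600) - 3453) = -172/(1610 - 3453) = -172/(-1843) = -172*(-1/1843) = 172/1843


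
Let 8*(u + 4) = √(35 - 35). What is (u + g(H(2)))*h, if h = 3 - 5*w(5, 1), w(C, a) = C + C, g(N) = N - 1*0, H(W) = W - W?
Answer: 188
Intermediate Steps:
H(W) = 0
g(N) = N (g(N) = N + 0 = N)
w(C, a) = 2*C
u = -4 (u = -4 + √(35 - 35)/8 = -4 + √0/8 = -4 + (⅛)*0 = -4 + 0 = -4)
h = -47 (h = 3 - 10*5 = 3 - 5*10 = 3 - 50 = -47)
(u + g(H(2)))*h = (-4 + 0)*(-47) = -4*(-47) = 188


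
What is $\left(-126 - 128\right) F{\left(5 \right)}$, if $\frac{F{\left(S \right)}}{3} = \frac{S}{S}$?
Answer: $-762$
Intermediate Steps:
$F{\left(S \right)} = 3$ ($F{\left(S \right)} = 3 \frac{S}{S} = 3 \cdot 1 = 3$)
$\left(-126 - 128\right) F{\left(5 \right)} = \left(-126 - 128\right) 3 = \left(-254\right) 3 = -762$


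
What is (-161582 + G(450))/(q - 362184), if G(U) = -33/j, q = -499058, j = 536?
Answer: 86607985/461625712 ≈ 0.18762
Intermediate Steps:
G(U) = -33/536
(-161582 + G(450))/(q - 362184) = (-161582 - 33/536)/(-499058 - 362184) = -86607985/536/(-861242) = -86607985/536*(-1/861242) = 86607985/461625712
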